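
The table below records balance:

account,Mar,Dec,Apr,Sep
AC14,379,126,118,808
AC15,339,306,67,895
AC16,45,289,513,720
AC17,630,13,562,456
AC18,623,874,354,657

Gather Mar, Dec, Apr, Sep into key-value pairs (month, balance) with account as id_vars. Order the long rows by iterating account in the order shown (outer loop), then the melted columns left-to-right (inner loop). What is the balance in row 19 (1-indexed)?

20 rows total (5 × 4). Row 19: index ⌊(19-1)/4⌋ = 4 into account → AC18; (19-1) mod 4 = 2 into the melted columns → Apr.
So row 19 is (AC18, Apr, 354); balance = 354.

354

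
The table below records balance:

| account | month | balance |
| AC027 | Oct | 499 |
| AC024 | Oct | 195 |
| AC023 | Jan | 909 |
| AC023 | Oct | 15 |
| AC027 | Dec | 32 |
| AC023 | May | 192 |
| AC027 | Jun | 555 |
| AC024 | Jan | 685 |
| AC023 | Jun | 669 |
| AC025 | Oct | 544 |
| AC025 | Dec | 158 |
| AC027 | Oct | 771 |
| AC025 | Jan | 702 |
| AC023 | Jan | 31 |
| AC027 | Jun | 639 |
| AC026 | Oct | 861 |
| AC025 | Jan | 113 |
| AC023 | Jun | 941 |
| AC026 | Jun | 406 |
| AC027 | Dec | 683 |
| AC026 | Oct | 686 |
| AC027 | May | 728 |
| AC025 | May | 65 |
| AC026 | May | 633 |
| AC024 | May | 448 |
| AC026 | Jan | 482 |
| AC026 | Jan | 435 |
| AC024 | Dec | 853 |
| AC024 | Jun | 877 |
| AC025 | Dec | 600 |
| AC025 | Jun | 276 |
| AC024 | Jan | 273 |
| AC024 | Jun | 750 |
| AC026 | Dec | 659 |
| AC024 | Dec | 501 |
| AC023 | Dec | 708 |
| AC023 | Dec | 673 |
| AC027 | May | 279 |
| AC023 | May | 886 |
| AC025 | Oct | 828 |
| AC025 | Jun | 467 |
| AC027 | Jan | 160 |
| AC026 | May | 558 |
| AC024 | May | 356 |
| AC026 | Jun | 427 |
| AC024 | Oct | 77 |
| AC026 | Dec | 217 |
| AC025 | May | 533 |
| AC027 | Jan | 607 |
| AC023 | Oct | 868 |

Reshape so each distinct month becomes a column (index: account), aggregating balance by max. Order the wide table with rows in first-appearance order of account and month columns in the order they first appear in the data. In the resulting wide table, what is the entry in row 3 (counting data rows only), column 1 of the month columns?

With rows in first-appearance order of account, row 3 is account=AC023. month columns in first-appearance order: Oct, Jan, Dec, May, Jun; column 1 is Oct.
Long rows with account=AC023, month=Oct: max(15, 868) = 868.

868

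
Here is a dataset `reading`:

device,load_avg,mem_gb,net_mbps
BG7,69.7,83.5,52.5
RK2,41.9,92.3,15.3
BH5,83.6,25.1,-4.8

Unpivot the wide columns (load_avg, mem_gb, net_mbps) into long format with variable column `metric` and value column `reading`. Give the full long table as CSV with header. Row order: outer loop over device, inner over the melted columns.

Each (device, column) pair becomes one row: 3 × 3 = 9 rows.
For example, (BG7, load_avg) → reading=69.7.

device,metric,reading
BG7,load_avg,69.7
BG7,mem_gb,83.5
BG7,net_mbps,52.5
RK2,load_avg,41.9
RK2,mem_gb,92.3
RK2,net_mbps,15.3
BH5,load_avg,83.6
BH5,mem_gb,25.1
BH5,net_mbps,-4.8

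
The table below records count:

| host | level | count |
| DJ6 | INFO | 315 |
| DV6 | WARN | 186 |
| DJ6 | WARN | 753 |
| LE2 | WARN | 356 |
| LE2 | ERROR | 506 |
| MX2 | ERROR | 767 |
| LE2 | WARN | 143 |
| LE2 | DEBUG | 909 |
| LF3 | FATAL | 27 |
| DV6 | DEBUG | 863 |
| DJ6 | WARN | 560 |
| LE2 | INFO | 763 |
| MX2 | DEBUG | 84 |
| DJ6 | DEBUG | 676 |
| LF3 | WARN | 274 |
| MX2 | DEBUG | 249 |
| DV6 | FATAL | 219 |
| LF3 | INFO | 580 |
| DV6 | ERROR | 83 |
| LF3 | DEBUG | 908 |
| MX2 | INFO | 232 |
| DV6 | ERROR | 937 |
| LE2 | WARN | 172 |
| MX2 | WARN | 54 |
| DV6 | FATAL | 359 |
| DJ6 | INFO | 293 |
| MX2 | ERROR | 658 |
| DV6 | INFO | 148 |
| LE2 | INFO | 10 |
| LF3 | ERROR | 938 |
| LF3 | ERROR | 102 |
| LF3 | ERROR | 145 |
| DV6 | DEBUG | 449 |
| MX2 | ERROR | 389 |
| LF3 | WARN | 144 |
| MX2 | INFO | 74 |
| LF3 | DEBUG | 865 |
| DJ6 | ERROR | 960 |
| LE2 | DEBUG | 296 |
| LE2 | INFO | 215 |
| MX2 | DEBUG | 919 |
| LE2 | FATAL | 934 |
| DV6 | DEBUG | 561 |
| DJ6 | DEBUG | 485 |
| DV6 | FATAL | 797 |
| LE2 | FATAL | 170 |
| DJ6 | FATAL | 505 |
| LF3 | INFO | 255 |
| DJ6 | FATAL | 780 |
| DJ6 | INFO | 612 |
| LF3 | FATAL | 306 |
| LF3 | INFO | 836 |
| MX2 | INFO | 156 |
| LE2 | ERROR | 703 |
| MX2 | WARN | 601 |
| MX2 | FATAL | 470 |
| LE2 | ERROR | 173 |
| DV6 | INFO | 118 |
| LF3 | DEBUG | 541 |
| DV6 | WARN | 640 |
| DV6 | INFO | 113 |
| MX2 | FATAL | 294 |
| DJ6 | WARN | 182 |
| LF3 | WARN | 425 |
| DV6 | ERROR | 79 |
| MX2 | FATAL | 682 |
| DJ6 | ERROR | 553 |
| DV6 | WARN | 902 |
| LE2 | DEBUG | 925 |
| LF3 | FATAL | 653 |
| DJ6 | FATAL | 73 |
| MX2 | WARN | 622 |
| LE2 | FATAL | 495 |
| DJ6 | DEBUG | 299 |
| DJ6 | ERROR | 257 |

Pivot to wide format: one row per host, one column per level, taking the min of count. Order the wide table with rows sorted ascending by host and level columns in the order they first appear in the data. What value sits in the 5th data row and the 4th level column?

With rows sorted ascending by host, row 5 is host=MX2. level columns in first-appearance order: INFO, WARN, ERROR, DEBUG, FATAL; column 4 is DEBUG.
Long rows with host=MX2, level=DEBUG: min(84, 249, 919) = 84.

84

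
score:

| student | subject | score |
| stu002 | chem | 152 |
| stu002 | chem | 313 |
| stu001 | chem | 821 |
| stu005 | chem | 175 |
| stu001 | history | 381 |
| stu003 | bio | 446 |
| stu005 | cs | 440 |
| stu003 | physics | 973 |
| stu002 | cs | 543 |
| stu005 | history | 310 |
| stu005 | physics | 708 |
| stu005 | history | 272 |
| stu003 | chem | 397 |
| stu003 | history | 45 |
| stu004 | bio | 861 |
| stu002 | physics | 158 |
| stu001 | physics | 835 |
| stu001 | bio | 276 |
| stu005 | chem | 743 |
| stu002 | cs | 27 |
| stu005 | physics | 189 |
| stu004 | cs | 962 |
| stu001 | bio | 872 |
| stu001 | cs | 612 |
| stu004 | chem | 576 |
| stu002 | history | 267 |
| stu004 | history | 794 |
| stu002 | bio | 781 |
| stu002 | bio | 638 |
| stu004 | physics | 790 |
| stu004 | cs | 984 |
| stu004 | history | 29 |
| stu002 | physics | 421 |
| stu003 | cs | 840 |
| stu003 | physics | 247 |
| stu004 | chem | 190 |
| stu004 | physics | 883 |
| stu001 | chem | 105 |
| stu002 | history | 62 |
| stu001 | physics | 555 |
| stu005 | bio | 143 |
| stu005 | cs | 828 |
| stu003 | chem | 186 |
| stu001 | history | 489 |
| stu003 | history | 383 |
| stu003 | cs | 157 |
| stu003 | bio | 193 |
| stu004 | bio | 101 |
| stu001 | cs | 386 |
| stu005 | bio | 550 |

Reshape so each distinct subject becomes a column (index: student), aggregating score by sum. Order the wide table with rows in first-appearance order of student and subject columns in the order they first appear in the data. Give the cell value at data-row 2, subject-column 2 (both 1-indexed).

870

With rows in first-appearance order of student, row 2 is student=stu001. subject columns in first-appearance order: chem, history, bio, cs, physics; column 2 is history.
Long rows with student=stu001, subject=history: 381 + 489 = 870.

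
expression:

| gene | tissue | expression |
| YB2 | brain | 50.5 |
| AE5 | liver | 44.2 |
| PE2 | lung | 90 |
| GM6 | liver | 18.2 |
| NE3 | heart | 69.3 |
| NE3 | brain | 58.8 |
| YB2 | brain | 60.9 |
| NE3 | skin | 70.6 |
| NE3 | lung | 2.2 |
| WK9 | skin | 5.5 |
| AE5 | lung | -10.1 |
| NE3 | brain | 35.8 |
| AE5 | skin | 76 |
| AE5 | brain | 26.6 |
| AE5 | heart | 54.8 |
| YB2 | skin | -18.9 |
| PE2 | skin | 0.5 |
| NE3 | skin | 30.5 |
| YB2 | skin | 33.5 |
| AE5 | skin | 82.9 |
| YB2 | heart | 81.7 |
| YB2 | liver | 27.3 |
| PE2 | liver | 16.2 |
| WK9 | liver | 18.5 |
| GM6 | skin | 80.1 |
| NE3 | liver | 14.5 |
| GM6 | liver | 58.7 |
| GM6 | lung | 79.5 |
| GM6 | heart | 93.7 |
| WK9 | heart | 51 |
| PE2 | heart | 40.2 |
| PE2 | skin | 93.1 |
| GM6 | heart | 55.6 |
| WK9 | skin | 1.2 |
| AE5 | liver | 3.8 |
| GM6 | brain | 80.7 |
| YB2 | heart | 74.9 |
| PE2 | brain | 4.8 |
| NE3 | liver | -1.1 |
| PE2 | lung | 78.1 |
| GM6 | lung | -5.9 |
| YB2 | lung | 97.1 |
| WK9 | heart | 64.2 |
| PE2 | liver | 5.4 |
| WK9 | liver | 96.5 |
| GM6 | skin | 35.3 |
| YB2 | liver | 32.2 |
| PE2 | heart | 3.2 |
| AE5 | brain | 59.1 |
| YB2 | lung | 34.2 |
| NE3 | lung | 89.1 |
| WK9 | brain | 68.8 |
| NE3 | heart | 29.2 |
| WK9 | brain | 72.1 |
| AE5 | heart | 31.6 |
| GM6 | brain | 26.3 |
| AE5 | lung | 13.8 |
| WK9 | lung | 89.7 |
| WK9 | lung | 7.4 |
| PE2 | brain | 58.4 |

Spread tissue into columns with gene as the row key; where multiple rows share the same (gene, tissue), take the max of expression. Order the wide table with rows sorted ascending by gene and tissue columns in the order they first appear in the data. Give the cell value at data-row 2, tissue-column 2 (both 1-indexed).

With rows sorted ascending by gene, row 2 is gene=GM6. tissue columns in first-appearance order: brain, liver, lung, heart, skin; column 2 is liver.
Long rows with gene=GM6, tissue=liver: max(18.2, 58.7) = 58.7.

58.7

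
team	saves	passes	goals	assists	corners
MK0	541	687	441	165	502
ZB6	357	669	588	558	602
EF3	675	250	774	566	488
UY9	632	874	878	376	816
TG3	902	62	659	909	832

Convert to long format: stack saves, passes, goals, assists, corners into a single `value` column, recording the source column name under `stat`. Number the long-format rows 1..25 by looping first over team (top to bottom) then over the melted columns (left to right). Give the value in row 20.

816

25 rows total (5 × 5). Row 20: index ⌊(20-1)/5⌋ = 3 into team → UY9; (20-1) mod 5 = 4 into the melted columns → corners.
So row 20 is (UY9, corners, 816); value = 816.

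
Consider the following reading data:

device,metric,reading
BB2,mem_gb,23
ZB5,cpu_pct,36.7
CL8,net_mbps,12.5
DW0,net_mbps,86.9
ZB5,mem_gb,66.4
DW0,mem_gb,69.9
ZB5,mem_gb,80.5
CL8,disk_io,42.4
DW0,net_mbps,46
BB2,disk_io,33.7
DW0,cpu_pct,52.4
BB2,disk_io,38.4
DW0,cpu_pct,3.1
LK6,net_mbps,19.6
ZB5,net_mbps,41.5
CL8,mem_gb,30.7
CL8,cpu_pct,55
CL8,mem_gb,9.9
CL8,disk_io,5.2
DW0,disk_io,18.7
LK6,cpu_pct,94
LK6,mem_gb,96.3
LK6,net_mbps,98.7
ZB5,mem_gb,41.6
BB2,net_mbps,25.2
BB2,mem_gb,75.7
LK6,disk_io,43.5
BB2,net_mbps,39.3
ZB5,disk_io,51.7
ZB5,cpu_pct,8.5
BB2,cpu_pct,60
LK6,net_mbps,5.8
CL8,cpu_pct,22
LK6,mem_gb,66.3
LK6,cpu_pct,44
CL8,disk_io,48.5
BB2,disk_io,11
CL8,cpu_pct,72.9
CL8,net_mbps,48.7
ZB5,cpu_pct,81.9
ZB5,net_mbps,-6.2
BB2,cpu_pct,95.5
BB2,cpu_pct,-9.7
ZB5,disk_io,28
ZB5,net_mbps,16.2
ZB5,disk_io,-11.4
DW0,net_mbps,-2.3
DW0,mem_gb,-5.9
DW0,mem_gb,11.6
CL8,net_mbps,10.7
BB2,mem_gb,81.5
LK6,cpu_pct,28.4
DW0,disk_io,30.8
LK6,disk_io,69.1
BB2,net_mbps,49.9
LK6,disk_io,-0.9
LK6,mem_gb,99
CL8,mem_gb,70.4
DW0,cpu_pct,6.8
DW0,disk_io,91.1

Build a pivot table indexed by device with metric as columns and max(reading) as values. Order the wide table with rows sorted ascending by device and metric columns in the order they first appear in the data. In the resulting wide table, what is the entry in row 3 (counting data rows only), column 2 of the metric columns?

With rows sorted ascending by device, row 3 is device=DW0. metric columns in first-appearance order: mem_gb, cpu_pct, net_mbps, disk_io; column 2 is cpu_pct.
Long rows with device=DW0, metric=cpu_pct: max(52.4, 3.1, 6.8) = 52.4.

52.4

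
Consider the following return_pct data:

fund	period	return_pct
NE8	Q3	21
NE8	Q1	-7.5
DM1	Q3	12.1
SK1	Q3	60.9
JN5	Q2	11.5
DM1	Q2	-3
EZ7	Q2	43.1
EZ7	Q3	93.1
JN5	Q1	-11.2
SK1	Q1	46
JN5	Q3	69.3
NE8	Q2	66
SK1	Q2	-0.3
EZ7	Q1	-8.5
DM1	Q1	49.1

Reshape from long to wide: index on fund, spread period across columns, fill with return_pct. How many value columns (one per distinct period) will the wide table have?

3

3 distinct period values: Q1, Q2, Q3.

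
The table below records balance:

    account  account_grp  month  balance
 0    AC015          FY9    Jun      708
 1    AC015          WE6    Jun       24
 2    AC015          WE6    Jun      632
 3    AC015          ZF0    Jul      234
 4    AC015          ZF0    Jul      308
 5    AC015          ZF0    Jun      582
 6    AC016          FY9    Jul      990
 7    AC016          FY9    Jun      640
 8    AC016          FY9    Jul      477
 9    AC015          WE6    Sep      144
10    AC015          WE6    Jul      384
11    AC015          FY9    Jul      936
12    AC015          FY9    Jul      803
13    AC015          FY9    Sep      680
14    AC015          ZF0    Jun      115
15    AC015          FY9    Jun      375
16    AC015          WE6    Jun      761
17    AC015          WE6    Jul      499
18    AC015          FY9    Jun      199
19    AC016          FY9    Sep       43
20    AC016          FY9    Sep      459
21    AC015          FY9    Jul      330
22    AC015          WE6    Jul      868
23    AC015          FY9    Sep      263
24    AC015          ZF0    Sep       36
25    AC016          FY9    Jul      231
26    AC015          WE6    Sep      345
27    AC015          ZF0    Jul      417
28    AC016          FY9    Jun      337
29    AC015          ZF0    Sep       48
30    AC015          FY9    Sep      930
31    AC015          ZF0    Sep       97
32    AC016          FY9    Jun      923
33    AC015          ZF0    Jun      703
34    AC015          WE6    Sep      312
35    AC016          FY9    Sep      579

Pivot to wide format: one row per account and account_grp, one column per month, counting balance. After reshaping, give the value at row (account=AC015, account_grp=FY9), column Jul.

3

Rows with account=AC015, account_grp=FY9 and month=Jul: balance values are 936, 803, 330.
3 rows match — count = 3.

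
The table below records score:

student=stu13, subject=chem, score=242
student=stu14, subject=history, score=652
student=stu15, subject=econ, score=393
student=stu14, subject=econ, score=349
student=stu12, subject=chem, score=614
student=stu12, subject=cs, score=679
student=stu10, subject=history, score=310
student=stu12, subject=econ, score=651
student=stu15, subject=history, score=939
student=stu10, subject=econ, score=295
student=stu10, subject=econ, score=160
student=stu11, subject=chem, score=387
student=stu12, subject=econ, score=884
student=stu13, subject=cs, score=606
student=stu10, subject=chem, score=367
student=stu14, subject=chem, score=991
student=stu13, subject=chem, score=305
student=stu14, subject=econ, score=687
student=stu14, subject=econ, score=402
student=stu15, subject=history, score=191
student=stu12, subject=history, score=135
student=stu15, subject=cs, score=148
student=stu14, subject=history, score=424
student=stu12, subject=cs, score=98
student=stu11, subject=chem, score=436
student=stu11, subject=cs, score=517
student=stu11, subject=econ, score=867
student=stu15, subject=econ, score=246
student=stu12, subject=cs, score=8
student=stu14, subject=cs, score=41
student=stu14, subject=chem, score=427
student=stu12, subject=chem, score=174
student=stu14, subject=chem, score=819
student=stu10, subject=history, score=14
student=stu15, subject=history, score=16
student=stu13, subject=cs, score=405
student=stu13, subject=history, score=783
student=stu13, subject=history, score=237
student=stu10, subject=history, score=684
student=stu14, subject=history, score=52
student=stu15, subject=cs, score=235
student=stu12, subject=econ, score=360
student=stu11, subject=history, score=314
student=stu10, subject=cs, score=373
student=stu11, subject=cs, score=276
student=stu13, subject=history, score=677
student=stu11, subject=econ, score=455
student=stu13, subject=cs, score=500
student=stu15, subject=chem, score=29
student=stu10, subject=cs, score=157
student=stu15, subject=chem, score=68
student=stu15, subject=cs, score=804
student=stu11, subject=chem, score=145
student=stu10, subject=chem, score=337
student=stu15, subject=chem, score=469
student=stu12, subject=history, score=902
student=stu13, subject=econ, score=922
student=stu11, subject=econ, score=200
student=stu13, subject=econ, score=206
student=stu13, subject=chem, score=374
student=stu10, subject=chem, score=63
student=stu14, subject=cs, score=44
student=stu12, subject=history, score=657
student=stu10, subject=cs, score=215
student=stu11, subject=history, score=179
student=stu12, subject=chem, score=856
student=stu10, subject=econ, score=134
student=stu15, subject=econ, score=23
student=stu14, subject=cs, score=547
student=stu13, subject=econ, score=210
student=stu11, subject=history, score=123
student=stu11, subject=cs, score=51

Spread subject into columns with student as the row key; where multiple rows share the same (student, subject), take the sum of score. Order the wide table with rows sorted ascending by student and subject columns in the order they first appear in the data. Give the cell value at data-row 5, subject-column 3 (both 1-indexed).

1438

With rows sorted ascending by student, row 5 is student=stu14. subject columns in first-appearance order: chem, history, econ, cs; column 3 is econ.
Long rows with student=stu14, subject=econ: 349 + 687 + 402 = 1438.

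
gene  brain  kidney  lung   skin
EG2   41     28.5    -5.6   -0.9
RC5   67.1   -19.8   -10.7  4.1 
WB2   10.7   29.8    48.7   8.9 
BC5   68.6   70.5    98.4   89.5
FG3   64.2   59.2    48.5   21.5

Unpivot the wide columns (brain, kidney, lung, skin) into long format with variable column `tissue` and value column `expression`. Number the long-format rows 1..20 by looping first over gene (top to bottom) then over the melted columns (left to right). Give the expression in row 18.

20 rows total (5 × 4). Row 18: index ⌊(18-1)/4⌋ = 4 into gene → FG3; (18-1) mod 4 = 1 into the melted columns → kidney.
So row 18 is (FG3, kidney, 59.2); expression = 59.2.

59.2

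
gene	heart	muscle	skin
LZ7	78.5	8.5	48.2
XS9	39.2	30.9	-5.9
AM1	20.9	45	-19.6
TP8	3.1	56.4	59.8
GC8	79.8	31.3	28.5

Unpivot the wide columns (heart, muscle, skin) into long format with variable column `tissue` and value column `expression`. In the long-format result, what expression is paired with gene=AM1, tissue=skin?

-19.6

Unpivoting turns each (gene, wide-column) pair into one long row.
The wide cell at row AM1, column skin holds -19.6, so the long row (AM1, skin) has expression=-19.6.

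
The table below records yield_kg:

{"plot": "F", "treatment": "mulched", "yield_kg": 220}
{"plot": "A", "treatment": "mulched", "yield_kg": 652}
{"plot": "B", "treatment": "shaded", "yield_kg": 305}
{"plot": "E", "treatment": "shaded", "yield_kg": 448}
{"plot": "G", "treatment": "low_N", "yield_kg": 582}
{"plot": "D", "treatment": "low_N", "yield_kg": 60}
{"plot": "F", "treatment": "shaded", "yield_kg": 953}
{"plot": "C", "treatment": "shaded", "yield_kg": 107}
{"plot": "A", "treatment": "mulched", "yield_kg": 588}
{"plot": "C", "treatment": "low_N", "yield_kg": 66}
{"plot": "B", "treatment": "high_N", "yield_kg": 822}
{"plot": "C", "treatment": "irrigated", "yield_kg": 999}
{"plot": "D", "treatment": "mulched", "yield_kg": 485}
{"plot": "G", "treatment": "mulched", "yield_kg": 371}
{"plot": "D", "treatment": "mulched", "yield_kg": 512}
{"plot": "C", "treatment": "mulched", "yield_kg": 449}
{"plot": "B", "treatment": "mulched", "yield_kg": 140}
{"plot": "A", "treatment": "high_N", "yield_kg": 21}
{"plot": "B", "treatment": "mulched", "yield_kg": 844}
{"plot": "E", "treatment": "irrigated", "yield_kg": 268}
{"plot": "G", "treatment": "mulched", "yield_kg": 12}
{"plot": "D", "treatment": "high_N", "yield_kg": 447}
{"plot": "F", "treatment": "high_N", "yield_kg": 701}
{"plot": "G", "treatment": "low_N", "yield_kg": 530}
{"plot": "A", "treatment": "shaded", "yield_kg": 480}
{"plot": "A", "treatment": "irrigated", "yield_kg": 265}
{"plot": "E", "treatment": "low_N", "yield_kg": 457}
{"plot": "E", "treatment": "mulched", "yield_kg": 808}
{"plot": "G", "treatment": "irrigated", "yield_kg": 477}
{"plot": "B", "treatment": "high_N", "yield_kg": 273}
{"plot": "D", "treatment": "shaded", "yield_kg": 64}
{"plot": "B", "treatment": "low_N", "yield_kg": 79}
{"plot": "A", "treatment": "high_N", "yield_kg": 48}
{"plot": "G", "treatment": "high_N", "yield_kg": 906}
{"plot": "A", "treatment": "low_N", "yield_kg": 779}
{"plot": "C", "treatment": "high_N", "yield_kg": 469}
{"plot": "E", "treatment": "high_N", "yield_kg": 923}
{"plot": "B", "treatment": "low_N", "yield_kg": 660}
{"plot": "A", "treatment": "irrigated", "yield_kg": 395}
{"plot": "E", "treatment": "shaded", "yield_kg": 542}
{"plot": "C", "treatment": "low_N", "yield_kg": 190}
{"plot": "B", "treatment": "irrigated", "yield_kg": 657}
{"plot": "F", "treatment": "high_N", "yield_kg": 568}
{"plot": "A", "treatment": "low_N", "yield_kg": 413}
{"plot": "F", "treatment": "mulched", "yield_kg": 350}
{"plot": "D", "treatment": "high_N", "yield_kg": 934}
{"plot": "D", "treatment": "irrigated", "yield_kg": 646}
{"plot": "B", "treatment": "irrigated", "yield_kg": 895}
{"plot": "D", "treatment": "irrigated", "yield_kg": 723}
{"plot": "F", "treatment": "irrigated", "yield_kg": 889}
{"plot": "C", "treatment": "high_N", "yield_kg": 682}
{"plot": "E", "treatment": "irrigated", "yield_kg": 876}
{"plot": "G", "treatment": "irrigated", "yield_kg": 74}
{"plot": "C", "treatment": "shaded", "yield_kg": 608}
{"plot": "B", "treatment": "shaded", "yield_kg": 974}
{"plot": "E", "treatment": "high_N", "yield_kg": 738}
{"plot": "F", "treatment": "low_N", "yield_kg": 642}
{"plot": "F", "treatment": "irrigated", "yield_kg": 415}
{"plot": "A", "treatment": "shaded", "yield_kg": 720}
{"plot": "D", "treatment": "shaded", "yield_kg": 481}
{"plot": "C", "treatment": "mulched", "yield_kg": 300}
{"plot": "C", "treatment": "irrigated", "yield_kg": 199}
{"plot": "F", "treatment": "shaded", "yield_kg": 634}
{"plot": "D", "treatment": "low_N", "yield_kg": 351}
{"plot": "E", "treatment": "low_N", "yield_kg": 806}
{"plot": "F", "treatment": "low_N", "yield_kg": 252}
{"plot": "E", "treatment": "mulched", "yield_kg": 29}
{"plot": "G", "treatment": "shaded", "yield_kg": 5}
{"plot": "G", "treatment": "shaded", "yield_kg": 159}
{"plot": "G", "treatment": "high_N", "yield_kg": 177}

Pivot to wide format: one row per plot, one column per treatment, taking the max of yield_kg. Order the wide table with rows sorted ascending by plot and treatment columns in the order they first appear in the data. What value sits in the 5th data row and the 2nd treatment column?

With rows sorted ascending by plot, row 5 is plot=E. treatment columns in first-appearance order: mulched, shaded, low_N, high_N, irrigated; column 2 is shaded.
Long rows with plot=E, treatment=shaded: max(448, 542) = 542.

542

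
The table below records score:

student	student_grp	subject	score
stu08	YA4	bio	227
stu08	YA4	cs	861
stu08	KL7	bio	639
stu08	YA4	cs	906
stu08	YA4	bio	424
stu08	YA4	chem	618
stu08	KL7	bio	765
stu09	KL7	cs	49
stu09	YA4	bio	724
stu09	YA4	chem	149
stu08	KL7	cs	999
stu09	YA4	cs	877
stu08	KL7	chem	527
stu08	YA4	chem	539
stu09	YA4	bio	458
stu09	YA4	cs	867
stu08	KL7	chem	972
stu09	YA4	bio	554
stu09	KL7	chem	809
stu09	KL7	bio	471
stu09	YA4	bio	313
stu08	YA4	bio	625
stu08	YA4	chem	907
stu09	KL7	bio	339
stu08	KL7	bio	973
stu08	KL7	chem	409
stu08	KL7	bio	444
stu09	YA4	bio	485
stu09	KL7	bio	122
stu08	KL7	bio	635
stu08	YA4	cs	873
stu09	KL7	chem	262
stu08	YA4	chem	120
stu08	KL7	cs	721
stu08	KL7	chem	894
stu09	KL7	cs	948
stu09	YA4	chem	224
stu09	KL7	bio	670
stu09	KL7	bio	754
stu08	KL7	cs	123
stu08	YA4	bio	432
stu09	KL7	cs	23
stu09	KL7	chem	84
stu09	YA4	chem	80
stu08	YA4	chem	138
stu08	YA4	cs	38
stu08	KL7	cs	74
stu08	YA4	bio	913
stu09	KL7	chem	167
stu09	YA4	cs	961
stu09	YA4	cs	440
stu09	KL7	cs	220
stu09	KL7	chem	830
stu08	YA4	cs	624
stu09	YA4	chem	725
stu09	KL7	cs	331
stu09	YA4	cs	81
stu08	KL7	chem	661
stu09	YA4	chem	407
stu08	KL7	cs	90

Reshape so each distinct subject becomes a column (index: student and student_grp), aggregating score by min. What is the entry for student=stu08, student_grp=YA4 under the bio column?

227

Rows with student=stu08, student_grp=YA4 and subject=bio: score values are 227, 424, 625, 432, 913.
min(227, 424, 625, 432, 913) = 227.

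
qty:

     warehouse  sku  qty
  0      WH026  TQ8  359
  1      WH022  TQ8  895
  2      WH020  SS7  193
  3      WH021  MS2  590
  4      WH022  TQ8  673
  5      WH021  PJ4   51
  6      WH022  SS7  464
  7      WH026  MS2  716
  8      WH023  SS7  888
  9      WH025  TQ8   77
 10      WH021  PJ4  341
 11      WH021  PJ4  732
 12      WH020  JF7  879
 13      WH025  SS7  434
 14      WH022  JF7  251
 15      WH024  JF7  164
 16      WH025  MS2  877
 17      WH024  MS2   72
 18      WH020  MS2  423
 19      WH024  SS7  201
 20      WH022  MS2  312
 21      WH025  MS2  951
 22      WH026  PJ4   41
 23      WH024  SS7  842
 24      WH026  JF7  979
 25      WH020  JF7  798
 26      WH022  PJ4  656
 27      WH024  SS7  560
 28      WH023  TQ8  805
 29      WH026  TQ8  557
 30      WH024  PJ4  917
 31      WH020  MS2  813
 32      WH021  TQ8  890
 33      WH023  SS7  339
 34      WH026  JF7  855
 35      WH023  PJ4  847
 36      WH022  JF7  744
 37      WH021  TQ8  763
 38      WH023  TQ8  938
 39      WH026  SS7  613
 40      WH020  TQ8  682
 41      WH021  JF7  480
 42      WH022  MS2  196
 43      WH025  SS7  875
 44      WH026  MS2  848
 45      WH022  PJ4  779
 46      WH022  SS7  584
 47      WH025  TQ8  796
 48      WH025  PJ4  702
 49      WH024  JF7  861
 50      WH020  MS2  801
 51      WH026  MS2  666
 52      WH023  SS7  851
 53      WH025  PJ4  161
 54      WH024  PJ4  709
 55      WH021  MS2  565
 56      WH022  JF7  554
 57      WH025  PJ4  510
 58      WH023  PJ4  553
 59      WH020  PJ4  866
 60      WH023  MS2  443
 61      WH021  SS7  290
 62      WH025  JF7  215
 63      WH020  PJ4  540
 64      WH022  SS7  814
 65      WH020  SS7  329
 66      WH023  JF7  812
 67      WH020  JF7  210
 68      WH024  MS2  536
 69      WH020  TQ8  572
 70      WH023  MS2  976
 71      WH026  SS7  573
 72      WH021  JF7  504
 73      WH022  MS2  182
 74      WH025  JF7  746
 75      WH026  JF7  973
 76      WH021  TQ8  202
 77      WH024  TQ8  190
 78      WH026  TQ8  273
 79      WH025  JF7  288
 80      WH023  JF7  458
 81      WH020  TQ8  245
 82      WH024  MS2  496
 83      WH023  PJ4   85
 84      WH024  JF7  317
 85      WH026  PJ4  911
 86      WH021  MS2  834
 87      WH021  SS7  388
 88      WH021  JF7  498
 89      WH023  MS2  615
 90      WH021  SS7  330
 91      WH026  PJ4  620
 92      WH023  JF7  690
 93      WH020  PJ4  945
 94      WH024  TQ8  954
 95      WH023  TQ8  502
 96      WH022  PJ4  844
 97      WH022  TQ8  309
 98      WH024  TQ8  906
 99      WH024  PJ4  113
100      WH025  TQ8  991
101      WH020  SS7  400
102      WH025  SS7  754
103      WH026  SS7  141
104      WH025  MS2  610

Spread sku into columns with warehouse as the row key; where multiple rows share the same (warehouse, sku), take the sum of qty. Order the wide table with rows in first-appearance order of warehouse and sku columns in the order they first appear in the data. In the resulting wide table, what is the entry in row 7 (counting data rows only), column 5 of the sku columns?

1342

With rows in first-appearance order of warehouse, row 7 is warehouse=WH024. sku columns in first-appearance order: TQ8, SS7, MS2, PJ4, JF7; column 5 is JF7.
Long rows with warehouse=WH024, sku=JF7: 164 + 861 + 317 = 1342.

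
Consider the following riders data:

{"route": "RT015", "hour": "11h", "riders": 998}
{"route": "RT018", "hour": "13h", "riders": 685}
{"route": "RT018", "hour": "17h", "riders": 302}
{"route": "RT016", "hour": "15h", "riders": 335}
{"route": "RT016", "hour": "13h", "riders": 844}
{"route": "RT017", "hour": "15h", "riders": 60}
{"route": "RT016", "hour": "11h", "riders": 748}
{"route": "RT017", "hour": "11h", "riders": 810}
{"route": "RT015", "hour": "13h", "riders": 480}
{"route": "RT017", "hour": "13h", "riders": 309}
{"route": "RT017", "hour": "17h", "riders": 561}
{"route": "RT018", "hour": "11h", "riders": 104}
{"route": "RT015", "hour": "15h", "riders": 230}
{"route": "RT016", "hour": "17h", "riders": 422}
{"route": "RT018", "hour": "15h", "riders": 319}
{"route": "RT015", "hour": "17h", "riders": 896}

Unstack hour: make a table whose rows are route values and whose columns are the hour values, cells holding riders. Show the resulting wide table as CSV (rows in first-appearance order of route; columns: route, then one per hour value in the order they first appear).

Columns: route plus the 4 distinct hour values (11h, 13h, 17h, 15h).
For example, row RT015 column 11h takes riders=998 from the long row (RT015, 11h).

route,11h,13h,17h,15h
RT015,998,480,896,230
RT018,104,685,302,319
RT016,748,844,422,335
RT017,810,309,561,60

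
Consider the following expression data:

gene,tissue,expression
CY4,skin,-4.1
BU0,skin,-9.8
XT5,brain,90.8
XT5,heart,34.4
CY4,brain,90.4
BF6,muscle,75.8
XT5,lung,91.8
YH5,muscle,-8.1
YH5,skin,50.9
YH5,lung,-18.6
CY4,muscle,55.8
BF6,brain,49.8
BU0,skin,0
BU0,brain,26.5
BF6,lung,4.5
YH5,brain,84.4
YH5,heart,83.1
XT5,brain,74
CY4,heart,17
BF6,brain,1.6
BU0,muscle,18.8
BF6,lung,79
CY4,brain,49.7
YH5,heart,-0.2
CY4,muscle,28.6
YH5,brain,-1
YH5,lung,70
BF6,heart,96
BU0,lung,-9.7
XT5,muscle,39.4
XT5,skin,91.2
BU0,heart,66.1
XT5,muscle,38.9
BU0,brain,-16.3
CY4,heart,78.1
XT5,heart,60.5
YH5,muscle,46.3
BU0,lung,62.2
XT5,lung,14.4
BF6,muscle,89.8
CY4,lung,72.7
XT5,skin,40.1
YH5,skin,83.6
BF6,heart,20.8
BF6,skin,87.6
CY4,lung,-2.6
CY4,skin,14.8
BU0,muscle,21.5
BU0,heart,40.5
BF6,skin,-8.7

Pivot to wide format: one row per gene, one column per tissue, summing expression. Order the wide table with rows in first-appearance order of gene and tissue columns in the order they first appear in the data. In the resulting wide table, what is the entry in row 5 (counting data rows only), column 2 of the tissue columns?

With rows in first-appearance order of gene, row 5 is gene=YH5. tissue columns in first-appearance order: skin, brain, heart, muscle, lung; column 2 is brain.
Long rows with gene=YH5, tissue=brain: 84.4 + -1 = 83.4.

83.4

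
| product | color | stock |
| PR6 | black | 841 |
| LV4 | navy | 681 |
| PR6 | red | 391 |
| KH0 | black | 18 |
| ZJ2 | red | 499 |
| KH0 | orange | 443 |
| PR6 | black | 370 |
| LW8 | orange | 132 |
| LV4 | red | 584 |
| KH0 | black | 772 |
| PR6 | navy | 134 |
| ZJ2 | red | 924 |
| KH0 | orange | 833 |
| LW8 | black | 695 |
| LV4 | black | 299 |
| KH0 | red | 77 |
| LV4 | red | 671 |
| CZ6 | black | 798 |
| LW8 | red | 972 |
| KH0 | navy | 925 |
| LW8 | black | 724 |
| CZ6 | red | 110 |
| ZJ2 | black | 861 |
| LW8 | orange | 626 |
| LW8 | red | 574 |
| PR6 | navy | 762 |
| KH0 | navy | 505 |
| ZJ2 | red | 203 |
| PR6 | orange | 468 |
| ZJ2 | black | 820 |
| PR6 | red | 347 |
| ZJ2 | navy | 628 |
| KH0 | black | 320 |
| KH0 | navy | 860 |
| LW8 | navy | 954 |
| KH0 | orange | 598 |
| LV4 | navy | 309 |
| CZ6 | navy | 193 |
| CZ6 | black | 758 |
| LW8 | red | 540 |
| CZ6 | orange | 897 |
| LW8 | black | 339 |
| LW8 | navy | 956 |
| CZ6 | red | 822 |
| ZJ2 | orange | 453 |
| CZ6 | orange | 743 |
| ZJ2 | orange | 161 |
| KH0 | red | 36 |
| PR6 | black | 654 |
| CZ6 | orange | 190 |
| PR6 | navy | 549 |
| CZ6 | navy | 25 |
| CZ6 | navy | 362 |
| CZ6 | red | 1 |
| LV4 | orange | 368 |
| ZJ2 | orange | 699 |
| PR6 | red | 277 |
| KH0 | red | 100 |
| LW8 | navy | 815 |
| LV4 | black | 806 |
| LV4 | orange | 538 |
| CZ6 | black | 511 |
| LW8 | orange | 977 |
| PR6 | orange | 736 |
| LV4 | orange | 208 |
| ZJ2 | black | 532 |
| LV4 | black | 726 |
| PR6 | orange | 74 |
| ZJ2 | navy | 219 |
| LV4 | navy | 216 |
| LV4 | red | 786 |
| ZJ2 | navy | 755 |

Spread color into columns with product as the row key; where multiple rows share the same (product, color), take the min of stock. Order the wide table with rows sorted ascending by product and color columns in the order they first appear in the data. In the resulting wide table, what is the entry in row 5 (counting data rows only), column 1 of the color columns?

370

With rows sorted ascending by product, row 5 is product=PR6. color columns in first-appearance order: black, navy, red, orange; column 1 is black.
Long rows with product=PR6, color=black: min(841, 370, 654) = 370.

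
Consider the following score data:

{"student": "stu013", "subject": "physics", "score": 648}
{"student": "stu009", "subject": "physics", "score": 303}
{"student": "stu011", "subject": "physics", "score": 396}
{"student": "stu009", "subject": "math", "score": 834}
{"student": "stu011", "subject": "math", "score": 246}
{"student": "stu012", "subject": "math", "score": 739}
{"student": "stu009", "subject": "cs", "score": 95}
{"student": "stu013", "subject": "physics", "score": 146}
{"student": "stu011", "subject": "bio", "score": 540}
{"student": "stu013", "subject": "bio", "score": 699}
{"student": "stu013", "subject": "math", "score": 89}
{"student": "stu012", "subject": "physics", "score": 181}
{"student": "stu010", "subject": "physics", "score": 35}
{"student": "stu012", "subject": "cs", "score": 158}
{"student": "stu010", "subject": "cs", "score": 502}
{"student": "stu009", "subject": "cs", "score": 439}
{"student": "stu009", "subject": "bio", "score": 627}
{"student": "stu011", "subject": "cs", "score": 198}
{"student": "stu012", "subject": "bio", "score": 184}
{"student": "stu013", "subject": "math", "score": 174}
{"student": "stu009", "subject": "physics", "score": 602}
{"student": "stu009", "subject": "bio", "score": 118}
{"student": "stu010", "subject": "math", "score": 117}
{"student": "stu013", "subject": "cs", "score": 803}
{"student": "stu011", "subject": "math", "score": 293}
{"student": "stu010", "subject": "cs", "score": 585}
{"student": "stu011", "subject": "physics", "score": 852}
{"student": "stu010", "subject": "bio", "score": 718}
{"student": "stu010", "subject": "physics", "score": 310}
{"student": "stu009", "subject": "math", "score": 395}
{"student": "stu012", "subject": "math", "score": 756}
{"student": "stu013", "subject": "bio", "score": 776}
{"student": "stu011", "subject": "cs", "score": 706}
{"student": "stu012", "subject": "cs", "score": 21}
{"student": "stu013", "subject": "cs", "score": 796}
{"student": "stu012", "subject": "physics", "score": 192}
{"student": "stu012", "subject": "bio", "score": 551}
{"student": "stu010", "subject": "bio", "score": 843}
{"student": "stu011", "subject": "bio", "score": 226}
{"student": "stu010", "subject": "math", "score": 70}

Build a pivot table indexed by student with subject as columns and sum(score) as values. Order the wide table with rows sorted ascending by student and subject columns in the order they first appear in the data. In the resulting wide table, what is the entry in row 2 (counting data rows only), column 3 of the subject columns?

With rows sorted ascending by student, row 2 is student=stu010. subject columns in first-appearance order: physics, math, cs, bio; column 3 is cs.
Long rows with student=stu010, subject=cs: 502 + 585 = 1087.

1087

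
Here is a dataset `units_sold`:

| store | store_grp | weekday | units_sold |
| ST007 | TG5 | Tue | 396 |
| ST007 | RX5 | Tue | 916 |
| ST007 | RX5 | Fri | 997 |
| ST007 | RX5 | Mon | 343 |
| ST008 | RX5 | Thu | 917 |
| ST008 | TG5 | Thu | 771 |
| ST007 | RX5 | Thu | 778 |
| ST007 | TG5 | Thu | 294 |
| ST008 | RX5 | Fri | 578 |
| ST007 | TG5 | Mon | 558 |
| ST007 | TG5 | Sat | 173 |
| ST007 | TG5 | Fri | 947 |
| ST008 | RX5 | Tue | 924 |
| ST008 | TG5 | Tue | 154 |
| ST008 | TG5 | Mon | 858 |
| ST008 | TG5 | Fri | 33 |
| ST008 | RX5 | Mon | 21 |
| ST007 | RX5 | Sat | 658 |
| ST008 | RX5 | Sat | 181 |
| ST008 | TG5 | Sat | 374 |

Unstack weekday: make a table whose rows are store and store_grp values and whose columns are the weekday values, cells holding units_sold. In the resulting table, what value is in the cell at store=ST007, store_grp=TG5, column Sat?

173

Wide layout: rows indexed by store and store_grp, columns are the 5 distinct weekday values (Tue, Fri, Mon, Thu, Sat).
Cell (store=ST007, store_grp=TG5, weekday=Sat) draws from the long row where store=ST007, store_grp=TG5 and weekday=Sat, which has units_sold=173.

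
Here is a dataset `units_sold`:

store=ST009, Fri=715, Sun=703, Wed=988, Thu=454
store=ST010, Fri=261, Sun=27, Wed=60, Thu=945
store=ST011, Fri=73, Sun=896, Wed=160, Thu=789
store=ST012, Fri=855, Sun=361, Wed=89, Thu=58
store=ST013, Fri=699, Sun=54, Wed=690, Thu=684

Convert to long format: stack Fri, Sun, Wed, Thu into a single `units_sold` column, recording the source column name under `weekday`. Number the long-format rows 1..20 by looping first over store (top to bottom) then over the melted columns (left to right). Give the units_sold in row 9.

20 rows total (5 × 4). Row 9: index ⌊(9-1)/4⌋ = 2 into store → ST011; (9-1) mod 4 = 0 into the melted columns → Fri.
So row 9 is (ST011, Fri, 73); units_sold = 73.

73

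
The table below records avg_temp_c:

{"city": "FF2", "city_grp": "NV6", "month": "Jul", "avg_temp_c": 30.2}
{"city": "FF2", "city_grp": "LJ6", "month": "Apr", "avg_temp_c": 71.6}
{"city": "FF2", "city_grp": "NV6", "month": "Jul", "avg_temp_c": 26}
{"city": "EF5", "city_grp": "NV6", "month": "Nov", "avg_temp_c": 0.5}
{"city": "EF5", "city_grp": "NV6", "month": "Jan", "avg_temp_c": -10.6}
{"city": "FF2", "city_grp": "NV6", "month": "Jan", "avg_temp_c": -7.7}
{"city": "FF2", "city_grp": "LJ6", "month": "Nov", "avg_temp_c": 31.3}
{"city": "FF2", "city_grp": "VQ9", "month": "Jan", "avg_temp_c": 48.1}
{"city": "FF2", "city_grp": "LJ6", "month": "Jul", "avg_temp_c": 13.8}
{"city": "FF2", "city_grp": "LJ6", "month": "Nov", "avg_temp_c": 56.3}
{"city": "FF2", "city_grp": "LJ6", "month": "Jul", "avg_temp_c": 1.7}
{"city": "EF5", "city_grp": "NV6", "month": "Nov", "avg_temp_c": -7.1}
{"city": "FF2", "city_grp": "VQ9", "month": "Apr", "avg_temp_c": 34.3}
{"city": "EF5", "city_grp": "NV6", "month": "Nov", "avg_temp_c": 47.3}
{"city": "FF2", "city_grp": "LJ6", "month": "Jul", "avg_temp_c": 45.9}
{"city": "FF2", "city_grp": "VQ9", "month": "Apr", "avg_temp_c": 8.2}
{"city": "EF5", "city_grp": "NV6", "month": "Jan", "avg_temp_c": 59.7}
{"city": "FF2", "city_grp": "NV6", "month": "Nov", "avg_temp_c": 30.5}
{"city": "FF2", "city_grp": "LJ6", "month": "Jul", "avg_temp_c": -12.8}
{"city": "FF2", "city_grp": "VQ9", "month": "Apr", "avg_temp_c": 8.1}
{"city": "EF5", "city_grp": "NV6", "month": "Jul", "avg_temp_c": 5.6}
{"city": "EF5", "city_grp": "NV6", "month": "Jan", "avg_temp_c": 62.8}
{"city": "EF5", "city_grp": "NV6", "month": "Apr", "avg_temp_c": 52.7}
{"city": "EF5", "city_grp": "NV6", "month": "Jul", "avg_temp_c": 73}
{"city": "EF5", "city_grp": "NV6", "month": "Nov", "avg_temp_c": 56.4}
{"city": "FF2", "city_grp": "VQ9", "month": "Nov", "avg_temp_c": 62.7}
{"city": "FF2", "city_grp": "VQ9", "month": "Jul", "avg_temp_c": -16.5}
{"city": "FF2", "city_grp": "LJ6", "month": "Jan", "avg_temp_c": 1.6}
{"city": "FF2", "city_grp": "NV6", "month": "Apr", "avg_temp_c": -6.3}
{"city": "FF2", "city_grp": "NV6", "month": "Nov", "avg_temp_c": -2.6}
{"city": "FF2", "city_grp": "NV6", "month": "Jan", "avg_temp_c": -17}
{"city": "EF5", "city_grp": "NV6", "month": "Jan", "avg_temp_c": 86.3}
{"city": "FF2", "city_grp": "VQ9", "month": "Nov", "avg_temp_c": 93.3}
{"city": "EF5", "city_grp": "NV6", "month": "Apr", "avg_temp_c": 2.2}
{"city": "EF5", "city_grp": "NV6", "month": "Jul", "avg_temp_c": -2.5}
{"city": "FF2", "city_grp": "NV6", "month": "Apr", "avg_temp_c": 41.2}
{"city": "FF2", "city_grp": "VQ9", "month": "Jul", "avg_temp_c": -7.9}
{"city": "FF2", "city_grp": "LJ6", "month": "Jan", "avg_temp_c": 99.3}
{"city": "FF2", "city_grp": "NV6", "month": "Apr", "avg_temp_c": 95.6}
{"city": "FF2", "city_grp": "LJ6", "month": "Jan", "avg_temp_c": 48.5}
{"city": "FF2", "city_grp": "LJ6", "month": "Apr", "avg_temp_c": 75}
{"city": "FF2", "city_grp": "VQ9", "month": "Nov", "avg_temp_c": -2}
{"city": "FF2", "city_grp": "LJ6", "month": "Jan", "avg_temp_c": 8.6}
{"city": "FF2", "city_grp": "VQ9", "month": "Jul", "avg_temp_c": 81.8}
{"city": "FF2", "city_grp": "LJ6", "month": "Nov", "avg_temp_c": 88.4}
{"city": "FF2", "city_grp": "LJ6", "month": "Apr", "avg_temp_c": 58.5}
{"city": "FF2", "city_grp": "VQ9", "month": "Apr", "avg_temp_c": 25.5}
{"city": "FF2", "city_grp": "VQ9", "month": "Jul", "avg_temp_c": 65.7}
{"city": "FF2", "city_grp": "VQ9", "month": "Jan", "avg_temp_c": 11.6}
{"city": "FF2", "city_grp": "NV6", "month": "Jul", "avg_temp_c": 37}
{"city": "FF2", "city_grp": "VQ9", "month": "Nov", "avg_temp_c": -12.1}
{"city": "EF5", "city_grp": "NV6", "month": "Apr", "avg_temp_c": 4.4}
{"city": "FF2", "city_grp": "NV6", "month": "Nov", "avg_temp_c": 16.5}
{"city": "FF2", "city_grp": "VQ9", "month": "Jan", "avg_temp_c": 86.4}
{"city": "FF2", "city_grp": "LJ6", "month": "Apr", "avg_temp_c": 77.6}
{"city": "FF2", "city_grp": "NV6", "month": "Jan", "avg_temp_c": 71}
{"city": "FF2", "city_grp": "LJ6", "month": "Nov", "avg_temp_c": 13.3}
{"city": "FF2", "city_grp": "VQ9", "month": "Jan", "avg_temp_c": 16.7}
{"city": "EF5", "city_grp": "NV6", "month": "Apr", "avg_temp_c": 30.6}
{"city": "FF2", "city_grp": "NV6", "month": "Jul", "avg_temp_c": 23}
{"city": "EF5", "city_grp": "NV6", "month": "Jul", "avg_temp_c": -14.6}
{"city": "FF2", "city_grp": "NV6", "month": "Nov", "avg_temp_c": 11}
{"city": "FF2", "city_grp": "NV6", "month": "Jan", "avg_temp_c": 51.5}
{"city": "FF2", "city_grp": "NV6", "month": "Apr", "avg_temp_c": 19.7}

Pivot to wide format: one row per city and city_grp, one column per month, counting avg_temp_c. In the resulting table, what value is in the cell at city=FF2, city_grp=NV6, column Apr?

Rows with city=FF2, city_grp=NV6 and month=Apr: avg_temp_c values are -6.3, 41.2, 95.6, 19.7.
4 rows match — count = 4.

4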